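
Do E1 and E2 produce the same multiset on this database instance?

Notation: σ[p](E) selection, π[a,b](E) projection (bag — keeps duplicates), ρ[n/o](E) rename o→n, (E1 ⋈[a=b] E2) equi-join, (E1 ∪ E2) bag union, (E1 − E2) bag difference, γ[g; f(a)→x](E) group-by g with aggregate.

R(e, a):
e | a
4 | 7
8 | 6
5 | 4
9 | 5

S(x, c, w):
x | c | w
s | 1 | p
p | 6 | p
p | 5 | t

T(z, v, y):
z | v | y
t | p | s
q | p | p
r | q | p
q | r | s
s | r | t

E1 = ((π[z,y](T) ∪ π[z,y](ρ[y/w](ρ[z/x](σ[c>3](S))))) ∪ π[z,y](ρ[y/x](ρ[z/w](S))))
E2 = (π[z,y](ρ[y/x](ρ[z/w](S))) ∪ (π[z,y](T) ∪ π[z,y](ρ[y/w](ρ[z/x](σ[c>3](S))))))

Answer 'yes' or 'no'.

E1 per-node cardinality:
  T → 5
  π[z,y](T) → 5
  S → 3
  σ[c>3](S) → 2
  ρ[z/x](σ[c>3](S)) → 2
  ρ[y/w](ρ[z/x](σ[c>3](S))) → 2
  π[z,y](ρ[y/w](ρ[z/x](σ[c>3](S)))) → 2
  (π[z,y](T) ∪ π[z,y](ρ[y/w](ρ[z/x](σ[c>3](S))))) → 7
  S → 3
  ρ[z/w](S) → 3
  ρ[y/x](ρ[z/w](S)) → 3
  π[z,y](ρ[y/x](ρ[z/w](S))) → 3
  ((π[z,y](T) ∪ π[z,y](ρ[y/w](ρ[z/x](σ[c>3](S))))) ∪ π[z,y](ρ[y/x](ρ[z/w](S)))) → 10
E2 per-node cardinality:
  S → 3
  ρ[z/w](S) → 3
  ρ[y/x](ρ[z/w](S)) → 3
  π[z,y](ρ[y/x](ρ[z/w](S))) → 3
  T → 5
  π[z,y](T) → 5
  S → 3
  σ[c>3](S) → 2
  ρ[z/x](σ[c>3](S)) → 2
  ρ[y/w](ρ[z/x](σ[c>3](S))) → 2
  π[z,y](ρ[y/w](ρ[z/x](σ[c>3](S)))) → 2
  (π[z,y](T) ∪ π[z,y](ρ[y/w](ρ[z/x](σ[c>3](S))))) → 7
  (π[z,y](ρ[y/x](ρ[z/w](S))) ∪ (π[z,y](T) ∪ π[z,y](ρ[y/w](ρ[z/x](σ[c>3](S)))))) → 10

E1 and E2 produce the same multiset:
z | y
p | p
p | p
p | s
p | t
q | p
q | s
r | p
s | t
t | p
t | s

yes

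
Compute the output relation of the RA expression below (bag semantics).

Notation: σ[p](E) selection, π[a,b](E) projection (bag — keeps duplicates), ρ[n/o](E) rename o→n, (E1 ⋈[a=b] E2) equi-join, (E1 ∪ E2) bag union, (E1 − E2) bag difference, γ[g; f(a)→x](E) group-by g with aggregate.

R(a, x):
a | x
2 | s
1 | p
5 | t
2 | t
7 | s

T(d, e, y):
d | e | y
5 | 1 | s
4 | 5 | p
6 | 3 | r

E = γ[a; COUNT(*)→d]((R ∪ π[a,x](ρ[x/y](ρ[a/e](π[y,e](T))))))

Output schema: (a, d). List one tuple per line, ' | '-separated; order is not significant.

Row counts bottom-up:
  R → 5
  T → 3
  π[y,e](T) → 3
  ρ[a/e](π[y,e](T)) → 3
  ρ[x/y](ρ[a/e](π[y,e](T))) → 3
  π[a,x](ρ[x/y](ρ[a/e](π[y,e](T)))) → 3
  (R ∪ π[a,x](ρ[x/y](ρ[a/e](π[y,e](T))))) → 8
  γ[a; COUNT(*)→d]((R ∪ π[a,x](ρ[x/y](ρ[a/e](π[y,e](T)))))) → 5

== RESULT ==
a | d
1 | 2
2 | 2
3 | 1
5 | 2
7 | 1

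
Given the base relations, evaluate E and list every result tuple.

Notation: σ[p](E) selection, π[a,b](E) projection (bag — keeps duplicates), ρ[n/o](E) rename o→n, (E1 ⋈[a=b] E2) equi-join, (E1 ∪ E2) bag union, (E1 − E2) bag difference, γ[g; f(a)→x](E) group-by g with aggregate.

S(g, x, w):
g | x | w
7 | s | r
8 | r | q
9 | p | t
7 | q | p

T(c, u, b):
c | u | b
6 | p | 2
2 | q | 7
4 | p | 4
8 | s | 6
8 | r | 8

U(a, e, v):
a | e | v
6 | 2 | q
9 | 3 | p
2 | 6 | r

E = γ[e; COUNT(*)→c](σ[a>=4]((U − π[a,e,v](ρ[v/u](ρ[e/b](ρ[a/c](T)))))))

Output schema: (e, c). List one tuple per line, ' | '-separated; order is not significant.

Row counts bottom-up:
  U → 3
  T → 5
  ρ[a/c](T) → 5
  ρ[e/b](ρ[a/c](T)) → 5
  ρ[v/u](ρ[e/b](ρ[a/c](T))) → 5
  π[a,e,v](ρ[v/u](ρ[e/b](ρ[a/c](T)))) → 5
  (U − π[a,e,v](ρ[v/u](ρ[e/b](ρ[a/c](T))))) → 3
  σ[a>=4]((U − π[a,e,v](ρ[v/u](ρ[e/b](ρ[a/c](T)))))) → 2
  γ[e; COUNT(*)→c](σ[a>=4]((U − π[a,e,v](ρ[v/u](ρ[e/b](ρ[a/c](T))))))) → 2

== RESULT ==
e | c
2 | 1
3 | 1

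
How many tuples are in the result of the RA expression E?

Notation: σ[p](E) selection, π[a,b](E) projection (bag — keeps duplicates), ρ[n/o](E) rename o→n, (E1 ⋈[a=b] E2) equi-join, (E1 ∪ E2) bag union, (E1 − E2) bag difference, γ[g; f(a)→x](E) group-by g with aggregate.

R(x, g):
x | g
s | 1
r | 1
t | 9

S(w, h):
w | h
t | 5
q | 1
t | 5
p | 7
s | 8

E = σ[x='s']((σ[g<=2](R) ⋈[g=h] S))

Stepwise |·|:
  R → 3
  σ[g<=2](R) → 2
  S → 5
  (σ[g<=2](R) ⋈[g=h] S) → 2
  σ[x='s']((σ[g<=2](R) ⋈[g=h] S)) → 1

|E| = 1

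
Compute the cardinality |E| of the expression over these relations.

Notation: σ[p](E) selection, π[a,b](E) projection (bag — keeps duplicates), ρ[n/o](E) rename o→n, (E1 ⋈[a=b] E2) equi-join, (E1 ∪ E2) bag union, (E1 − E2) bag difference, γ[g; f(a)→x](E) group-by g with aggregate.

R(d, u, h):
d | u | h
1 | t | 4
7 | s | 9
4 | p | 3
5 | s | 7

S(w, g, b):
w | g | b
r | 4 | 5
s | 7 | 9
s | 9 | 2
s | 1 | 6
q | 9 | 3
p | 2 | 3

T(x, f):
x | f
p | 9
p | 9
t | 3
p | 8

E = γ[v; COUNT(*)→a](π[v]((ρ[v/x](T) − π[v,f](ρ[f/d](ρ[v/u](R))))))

Row counts bottom-up:
  T → 4
  ρ[v/x](T) → 4
  R → 4
  ρ[v/u](R) → 4
  ρ[f/d](ρ[v/u](R)) → 4
  π[v,f](ρ[f/d](ρ[v/u](R))) → 4
  (ρ[v/x](T) − π[v,f](ρ[f/d](ρ[v/u](R)))) → 4
  π[v]((ρ[v/x](T) − π[v,f](ρ[f/d](ρ[v/u](R))))) → 4
  γ[v; COUNT(*)→a](π[v]((ρ[v/x](T) − π[v,f](ρ[f/d](ρ[v/u](R)))))) → 2

|E| = 2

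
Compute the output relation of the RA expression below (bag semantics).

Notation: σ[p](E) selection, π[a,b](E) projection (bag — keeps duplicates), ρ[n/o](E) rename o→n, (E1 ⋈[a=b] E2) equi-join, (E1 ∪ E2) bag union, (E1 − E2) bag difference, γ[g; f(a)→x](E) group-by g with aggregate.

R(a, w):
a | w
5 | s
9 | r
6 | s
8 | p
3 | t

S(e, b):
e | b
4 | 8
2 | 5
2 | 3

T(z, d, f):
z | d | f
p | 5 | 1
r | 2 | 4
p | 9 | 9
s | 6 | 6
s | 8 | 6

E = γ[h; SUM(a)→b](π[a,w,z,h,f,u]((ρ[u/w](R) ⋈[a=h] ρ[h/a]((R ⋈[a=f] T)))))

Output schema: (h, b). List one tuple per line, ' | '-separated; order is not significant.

Row counts bottom-up:
  R → 5
  ρ[u/w](R) → 5
  R → 5
  T → 5
  (R ⋈[a=f] T) → 3
  ρ[h/a]((R ⋈[a=f] T)) → 3
  (ρ[u/w](R) ⋈[a=h] ρ[h/a]((R ⋈[a=f] T))) → 3
  π[a,w,z,h,f,u]((ρ[u/w](R) ⋈[a=h] ρ[h/a]((R ⋈[a=f] T)))) → 3
  γ[h; SUM(a)→b](π[a,w,z,h,f,u]((ρ[u/w](R) ⋈[a=h] ρ[h/a]((R ⋈[a=f] T))))) → 2

== RESULT ==
h | b
6 | 12
9 | 9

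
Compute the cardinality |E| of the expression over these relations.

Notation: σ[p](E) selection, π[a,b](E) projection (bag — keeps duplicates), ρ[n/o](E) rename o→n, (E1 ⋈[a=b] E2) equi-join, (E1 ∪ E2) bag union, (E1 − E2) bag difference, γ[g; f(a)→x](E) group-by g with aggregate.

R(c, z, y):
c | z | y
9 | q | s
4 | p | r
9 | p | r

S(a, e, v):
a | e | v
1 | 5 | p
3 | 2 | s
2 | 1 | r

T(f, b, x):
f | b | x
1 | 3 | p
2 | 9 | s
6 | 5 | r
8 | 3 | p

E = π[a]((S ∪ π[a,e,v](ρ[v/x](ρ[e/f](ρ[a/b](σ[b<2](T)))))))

Row counts bottom-up:
  S → 3
  T → 4
  σ[b<2](T) → 0
  ρ[a/b](σ[b<2](T)) → 0
  ρ[e/f](ρ[a/b](σ[b<2](T))) → 0
  ρ[v/x](ρ[e/f](ρ[a/b](σ[b<2](T)))) → 0
  π[a,e,v](ρ[v/x](ρ[e/f](ρ[a/b](σ[b<2](T))))) → 0
  (S ∪ π[a,e,v](ρ[v/x](ρ[e/f](ρ[a/b](σ[b<2](T)))))) → 3
  π[a]((S ∪ π[a,e,v](ρ[v/x](ρ[e/f](ρ[a/b](σ[b<2](T))))))) → 3

|E| = 3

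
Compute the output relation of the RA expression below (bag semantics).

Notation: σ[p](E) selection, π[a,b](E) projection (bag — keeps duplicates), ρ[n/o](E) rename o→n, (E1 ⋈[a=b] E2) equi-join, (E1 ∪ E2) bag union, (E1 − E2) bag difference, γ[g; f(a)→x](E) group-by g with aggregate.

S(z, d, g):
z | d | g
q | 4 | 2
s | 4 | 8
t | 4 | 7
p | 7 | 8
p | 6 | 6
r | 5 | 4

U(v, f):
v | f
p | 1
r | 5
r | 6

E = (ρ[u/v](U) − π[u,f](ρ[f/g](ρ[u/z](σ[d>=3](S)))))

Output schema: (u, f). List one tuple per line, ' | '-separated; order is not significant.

Per-node cardinality:
  U → 3
  ρ[u/v](U) → 3
  S → 6
  σ[d>=3](S) → 6
  ρ[u/z](σ[d>=3](S)) → 6
  ρ[f/g](ρ[u/z](σ[d>=3](S))) → 6
  π[u,f](ρ[f/g](ρ[u/z](σ[d>=3](S)))) → 6
  (ρ[u/v](U) − π[u,f](ρ[f/g](ρ[u/z](σ[d>=3](S))))) → 3

== RESULT ==
u | f
p | 1
r | 5
r | 6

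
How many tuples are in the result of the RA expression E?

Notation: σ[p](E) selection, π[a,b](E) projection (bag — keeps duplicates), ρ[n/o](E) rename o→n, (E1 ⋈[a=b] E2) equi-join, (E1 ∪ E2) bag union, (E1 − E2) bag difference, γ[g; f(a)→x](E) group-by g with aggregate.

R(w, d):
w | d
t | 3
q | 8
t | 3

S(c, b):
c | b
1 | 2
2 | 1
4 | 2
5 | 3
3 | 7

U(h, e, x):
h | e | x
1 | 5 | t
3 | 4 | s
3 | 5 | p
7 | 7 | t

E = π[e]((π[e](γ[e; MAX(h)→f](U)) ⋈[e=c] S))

Subexpression sizes:
  U → 4
  γ[e; MAX(h)→f](U) → 3
  π[e](γ[e; MAX(h)→f](U)) → 3
  S → 5
  (π[e](γ[e; MAX(h)→f](U)) ⋈[e=c] S) → 2
  π[e]((π[e](γ[e; MAX(h)→f](U)) ⋈[e=c] S)) → 2

|E| = 2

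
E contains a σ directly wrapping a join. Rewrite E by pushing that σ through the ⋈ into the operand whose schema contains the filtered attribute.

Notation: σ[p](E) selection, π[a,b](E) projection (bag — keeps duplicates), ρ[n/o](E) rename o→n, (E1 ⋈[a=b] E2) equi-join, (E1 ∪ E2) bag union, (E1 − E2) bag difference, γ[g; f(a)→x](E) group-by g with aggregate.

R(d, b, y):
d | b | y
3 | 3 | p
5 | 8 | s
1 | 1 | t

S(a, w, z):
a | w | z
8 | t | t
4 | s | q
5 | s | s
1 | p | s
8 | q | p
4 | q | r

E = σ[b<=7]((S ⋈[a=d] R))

σ filters on b, owned by the right side.
E' = (S ⋈[a=d] σ[b<=7](R))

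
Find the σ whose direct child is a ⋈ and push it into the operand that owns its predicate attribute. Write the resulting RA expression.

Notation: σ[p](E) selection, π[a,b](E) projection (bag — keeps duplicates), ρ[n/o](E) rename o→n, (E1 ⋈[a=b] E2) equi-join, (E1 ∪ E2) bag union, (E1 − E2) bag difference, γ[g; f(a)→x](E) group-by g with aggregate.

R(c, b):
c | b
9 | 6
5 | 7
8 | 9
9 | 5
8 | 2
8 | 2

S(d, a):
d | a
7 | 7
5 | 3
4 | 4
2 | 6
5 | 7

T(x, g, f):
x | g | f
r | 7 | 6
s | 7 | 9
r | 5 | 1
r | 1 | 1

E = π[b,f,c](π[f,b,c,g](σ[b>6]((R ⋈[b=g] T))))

σ filters on b, owned by the left side.
E' = π[b,f,c](π[f,b,c,g]((σ[b>6](R) ⋈[b=g] T)))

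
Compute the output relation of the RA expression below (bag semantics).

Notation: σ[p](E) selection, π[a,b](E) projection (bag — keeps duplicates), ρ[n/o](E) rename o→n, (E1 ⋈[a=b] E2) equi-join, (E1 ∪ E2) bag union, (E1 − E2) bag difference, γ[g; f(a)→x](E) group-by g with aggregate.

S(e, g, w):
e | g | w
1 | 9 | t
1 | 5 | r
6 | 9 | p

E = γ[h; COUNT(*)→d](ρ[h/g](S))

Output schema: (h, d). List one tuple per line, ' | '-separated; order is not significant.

Stepwise |·|:
  S → 3
  ρ[h/g](S) → 3
  γ[h; COUNT(*)→d](ρ[h/g](S)) → 2

== RESULT ==
h | d
5 | 1
9 | 2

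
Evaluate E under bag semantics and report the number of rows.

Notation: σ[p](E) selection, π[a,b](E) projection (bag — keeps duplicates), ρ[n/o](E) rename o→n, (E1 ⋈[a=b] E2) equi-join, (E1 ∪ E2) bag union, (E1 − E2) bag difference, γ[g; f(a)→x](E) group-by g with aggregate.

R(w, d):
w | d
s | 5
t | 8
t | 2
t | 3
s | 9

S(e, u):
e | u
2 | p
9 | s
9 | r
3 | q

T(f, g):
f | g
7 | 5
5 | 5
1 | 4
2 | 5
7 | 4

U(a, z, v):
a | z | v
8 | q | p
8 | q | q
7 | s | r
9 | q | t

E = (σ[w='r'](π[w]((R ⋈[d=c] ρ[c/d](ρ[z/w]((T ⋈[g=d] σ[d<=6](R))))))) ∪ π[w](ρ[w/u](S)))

Per-node cardinality:
  R → 5
  T → 5
  R → 5
  σ[d<=6](R) → 3
  (T ⋈[g=d] σ[d<=6](R)) → 3
  ρ[z/w]((T ⋈[g=d] σ[d<=6](R))) → 3
  ρ[c/d](ρ[z/w]((T ⋈[g=d] σ[d<=6](R)))) → 3
  (R ⋈[d=c] ρ[c/d](ρ[z/w]((T ⋈[g=d] σ[d<=6](R))))) → 3
  π[w]((R ⋈[d=c] ρ[c/d](ρ[z/w]((T ⋈[g=d] σ[d<=6](R)))))) → 3
  σ[w='r'](π[w]((R ⋈[d=c] ρ[c/d](ρ[z/w]((T ⋈[g=d] σ[d<=6](R))))))) → 0
  S → 4
  ρ[w/u](S) → 4
  π[w](ρ[w/u](S)) → 4
  (σ[w='r'](π[w]((R ⋈[d=c] ρ[c/d](ρ[z/w]((T ⋈[g=d] σ[d<=6](R))))))) ∪ π[w](ρ[w/u](S))) → 4

|E| = 4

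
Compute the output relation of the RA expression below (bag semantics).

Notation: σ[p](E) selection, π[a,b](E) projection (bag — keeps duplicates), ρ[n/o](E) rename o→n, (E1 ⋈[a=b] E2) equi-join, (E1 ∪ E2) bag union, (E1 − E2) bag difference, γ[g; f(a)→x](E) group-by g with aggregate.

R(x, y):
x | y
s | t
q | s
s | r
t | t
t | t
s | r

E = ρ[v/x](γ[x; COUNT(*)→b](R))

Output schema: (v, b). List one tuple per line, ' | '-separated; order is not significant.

Subexpression sizes:
  R → 6
  γ[x; COUNT(*)→b](R) → 3
  ρ[v/x](γ[x; COUNT(*)→b](R)) → 3

== RESULT ==
v | b
q | 1
s | 3
t | 2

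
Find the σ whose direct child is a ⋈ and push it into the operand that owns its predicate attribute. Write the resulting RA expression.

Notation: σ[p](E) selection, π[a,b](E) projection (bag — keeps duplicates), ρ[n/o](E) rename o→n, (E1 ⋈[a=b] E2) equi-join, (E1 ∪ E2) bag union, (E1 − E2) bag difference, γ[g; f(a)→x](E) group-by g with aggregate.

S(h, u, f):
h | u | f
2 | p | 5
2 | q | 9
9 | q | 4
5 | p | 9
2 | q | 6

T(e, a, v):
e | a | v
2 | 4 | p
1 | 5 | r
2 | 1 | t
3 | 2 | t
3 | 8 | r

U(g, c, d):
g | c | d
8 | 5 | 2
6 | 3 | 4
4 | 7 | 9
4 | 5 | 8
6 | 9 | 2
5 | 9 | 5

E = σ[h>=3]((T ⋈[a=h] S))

σ filters on h, owned by the right side.
E' = (T ⋈[a=h] σ[h>=3](S))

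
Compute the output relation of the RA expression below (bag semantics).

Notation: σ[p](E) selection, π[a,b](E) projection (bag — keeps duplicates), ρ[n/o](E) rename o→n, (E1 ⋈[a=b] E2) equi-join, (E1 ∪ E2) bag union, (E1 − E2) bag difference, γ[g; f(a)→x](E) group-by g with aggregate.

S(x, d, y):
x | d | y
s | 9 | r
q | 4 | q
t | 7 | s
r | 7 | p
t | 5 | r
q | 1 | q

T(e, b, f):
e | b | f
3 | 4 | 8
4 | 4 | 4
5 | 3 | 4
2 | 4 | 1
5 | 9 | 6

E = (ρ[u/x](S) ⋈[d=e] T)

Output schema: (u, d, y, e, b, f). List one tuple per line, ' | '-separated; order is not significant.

Stepwise |·|:
  S → 6
  ρ[u/x](S) → 6
  T → 5
  (ρ[u/x](S) ⋈[d=e] T) → 3

== RESULT ==
u | d | y | e | b | f
q | 4 | q | 4 | 4 | 4
t | 5 | r | 5 | 3 | 4
t | 5 | r | 5 | 9 | 6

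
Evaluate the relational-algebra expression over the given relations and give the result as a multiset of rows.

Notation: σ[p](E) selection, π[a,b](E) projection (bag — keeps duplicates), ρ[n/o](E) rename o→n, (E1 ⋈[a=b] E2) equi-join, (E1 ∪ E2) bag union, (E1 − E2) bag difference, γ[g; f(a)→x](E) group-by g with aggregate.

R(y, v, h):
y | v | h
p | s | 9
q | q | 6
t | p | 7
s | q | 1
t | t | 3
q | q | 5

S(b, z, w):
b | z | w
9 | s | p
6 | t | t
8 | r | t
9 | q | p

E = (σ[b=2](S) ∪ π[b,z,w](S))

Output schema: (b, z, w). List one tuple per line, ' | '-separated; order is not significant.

Row counts bottom-up:
  S → 4
  σ[b=2](S) → 0
  S → 4
  π[b,z,w](S) → 4
  (σ[b=2](S) ∪ π[b,z,w](S)) → 4

== RESULT ==
b | z | w
6 | t | t
8 | r | t
9 | q | p
9 | s | p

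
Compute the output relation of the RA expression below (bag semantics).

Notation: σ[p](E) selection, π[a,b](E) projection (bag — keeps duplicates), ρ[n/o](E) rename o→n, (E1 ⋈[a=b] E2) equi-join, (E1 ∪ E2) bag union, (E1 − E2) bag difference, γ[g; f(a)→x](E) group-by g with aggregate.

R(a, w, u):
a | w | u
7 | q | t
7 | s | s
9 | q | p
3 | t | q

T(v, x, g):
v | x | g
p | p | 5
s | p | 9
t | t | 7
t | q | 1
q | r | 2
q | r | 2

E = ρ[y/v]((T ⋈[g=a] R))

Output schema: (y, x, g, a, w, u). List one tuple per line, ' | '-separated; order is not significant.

Subexpression sizes:
  T → 6
  R → 4
  (T ⋈[g=a] R) → 3
  ρ[y/v]((T ⋈[g=a] R)) → 3

== RESULT ==
y | x | g | a | w | u
s | p | 9 | 9 | q | p
t | t | 7 | 7 | q | t
t | t | 7 | 7 | s | s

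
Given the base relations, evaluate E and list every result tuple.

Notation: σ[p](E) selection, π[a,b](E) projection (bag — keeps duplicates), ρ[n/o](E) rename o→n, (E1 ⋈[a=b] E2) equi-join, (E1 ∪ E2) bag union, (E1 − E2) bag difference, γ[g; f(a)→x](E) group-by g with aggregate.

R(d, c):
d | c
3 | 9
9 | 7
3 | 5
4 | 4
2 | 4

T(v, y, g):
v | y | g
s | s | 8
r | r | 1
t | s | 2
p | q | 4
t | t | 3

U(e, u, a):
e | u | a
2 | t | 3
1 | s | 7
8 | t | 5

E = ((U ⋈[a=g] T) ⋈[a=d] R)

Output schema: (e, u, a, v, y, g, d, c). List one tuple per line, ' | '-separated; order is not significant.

Subexpression sizes:
  U → 3
  T → 5
  (U ⋈[a=g] T) → 1
  R → 5
  ((U ⋈[a=g] T) ⋈[a=d] R) → 2

== RESULT ==
e | u | a | v | y | g | d | c
2 | t | 3 | t | t | 3 | 3 | 5
2 | t | 3 | t | t | 3 | 3 | 9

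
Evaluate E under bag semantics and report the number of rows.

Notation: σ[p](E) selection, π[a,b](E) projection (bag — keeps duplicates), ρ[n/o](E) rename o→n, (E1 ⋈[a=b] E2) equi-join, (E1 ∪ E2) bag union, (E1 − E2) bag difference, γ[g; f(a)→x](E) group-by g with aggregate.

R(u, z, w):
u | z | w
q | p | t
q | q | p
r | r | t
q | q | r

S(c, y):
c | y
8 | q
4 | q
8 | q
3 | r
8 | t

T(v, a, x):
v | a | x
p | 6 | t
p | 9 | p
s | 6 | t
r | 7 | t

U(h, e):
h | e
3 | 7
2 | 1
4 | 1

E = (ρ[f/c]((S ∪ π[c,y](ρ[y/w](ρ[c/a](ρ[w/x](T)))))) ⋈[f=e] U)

Stepwise |·|:
  S → 5
  T → 4
  ρ[w/x](T) → 4
  ρ[c/a](ρ[w/x](T)) → 4
  ρ[y/w](ρ[c/a](ρ[w/x](T))) → 4
  π[c,y](ρ[y/w](ρ[c/a](ρ[w/x](T)))) → 4
  (S ∪ π[c,y](ρ[y/w](ρ[c/a](ρ[w/x](T))))) → 9
  ρ[f/c]((S ∪ π[c,y](ρ[y/w](ρ[c/a](ρ[w/x](T)))))) → 9
  U → 3
  (ρ[f/c]((S ∪ π[c,y](ρ[y/w](ρ[c/a](ρ[w/x](T)))))) ⋈[f=e] U) → 1

|E| = 1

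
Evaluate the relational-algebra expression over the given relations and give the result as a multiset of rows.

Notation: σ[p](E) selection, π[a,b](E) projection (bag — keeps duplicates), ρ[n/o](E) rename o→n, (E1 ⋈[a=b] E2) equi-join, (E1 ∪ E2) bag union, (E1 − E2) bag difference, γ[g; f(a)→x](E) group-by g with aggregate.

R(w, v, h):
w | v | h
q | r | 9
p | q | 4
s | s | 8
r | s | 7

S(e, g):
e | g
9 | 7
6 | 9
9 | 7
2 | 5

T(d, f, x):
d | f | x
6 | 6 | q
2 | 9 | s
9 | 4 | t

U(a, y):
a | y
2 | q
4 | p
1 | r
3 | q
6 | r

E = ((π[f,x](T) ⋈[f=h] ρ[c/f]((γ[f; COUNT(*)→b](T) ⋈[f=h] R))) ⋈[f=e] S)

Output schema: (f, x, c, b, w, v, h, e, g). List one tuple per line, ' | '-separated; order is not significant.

Per-node cardinality:
  T → 3
  π[f,x](T) → 3
  T → 3
  γ[f; COUNT(*)→b](T) → 3
  R → 4
  (γ[f; COUNT(*)→b](T) ⋈[f=h] R) → 2
  ρ[c/f]((γ[f; COUNT(*)→b](T) ⋈[f=h] R)) → 2
  (π[f,x](T) ⋈[f=h] ρ[c/f]((γ[f; COUNT(*)→b](T) ⋈[f=h] R))) → 2
  S → 4
  ((π[f,x](T) ⋈[f=h] ρ[c/f]((γ[f; COUNT(*)→b](T) ⋈[f=h] R))) ⋈[f=e] S) → 2

== RESULT ==
f | x | c | b | w | v | h | e | g
9 | s | 9 | 1 | q | r | 9 | 9 | 7
9 | s | 9 | 1 | q | r | 9 | 9 | 7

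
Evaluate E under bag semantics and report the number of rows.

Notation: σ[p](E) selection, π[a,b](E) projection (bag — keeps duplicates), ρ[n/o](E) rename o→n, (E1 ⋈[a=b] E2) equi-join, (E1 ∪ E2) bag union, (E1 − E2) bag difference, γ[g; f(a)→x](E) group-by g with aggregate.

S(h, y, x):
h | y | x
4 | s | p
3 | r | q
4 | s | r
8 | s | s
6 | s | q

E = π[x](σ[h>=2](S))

Per-node cardinality:
  S → 5
  σ[h>=2](S) → 5
  π[x](σ[h>=2](S)) → 5

|E| = 5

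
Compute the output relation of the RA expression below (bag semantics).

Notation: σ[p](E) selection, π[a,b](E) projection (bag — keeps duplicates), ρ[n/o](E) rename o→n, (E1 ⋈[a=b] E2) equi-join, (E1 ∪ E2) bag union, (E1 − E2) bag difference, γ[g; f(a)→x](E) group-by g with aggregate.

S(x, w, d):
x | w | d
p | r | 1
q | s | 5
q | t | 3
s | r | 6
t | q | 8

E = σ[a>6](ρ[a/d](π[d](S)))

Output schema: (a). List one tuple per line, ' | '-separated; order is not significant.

Per-node cardinality:
  S → 5
  π[d](S) → 5
  ρ[a/d](π[d](S)) → 5
  σ[a>6](ρ[a/d](π[d](S))) → 1

== RESULT ==
a
8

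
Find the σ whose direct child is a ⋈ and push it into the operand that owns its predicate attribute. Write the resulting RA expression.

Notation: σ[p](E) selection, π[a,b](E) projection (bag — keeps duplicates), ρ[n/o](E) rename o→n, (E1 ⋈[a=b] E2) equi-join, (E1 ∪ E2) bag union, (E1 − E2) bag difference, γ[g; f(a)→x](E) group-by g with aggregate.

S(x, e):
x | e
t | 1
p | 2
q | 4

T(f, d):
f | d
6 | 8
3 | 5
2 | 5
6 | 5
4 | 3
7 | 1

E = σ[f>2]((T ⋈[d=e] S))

σ filters on f, owned by the left side.
E' = (σ[f>2](T) ⋈[d=e] S)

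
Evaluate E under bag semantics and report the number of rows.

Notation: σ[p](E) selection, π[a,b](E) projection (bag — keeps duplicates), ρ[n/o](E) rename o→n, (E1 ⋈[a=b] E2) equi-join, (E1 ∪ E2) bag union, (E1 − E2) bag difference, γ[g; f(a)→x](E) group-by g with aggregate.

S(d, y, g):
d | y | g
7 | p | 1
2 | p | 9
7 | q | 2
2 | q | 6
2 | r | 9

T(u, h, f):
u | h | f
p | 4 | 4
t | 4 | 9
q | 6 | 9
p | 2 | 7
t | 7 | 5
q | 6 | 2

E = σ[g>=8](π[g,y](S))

Stepwise |·|:
  S → 5
  π[g,y](S) → 5
  σ[g>=8](π[g,y](S)) → 2

|E| = 2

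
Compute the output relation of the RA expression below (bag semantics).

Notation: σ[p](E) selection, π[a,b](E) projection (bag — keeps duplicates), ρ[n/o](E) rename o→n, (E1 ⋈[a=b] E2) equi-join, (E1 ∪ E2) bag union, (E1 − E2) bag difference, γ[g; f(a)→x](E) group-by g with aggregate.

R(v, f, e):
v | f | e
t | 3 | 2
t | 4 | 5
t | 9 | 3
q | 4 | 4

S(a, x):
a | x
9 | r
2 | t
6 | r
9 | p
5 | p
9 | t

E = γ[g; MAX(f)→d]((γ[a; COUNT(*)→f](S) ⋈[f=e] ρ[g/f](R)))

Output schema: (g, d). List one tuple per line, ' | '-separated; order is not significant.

Row counts bottom-up:
  S → 6
  γ[a; COUNT(*)→f](S) → 4
  R → 4
  ρ[g/f](R) → 4
  (γ[a; COUNT(*)→f](S) ⋈[f=e] ρ[g/f](R)) → 1
  γ[g; MAX(f)→d]((γ[a; COUNT(*)→f](S) ⋈[f=e] ρ[g/f](R))) → 1

== RESULT ==
g | d
9 | 3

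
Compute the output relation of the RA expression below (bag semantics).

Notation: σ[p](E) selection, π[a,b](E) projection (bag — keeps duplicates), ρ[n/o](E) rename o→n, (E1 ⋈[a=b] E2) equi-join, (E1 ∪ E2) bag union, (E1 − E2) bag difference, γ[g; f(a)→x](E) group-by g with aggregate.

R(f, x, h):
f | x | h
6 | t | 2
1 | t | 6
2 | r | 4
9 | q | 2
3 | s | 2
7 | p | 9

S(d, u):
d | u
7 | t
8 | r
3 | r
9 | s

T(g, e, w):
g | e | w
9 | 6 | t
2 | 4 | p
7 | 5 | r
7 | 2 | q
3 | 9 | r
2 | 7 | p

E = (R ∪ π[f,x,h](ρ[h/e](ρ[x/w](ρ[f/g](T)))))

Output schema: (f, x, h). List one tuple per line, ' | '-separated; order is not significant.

Per-node cardinality:
  R → 6
  T → 6
  ρ[f/g](T) → 6
  ρ[x/w](ρ[f/g](T)) → 6
  ρ[h/e](ρ[x/w](ρ[f/g](T))) → 6
  π[f,x,h](ρ[h/e](ρ[x/w](ρ[f/g](T)))) → 6
  (R ∪ π[f,x,h](ρ[h/e](ρ[x/w](ρ[f/g](T))))) → 12

== RESULT ==
f | x | h
1 | t | 6
2 | p | 4
2 | p | 7
2 | r | 4
3 | r | 9
3 | s | 2
6 | t | 2
7 | p | 9
7 | q | 2
7 | r | 5
9 | q | 2
9 | t | 6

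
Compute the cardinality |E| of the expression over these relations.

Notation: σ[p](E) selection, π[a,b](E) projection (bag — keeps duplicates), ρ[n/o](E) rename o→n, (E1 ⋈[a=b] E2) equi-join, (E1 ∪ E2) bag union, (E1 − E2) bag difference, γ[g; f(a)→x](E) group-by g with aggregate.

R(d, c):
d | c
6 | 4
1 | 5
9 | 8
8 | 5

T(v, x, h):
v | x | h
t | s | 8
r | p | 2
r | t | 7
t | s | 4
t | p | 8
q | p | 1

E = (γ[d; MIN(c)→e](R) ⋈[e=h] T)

Row counts bottom-up:
  R → 4
  γ[d; MIN(c)→e](R) → 4
  T → 6
  (γ[d; MIN(c)→e](R) ⋈[e=h] T) → 3

|E| = 3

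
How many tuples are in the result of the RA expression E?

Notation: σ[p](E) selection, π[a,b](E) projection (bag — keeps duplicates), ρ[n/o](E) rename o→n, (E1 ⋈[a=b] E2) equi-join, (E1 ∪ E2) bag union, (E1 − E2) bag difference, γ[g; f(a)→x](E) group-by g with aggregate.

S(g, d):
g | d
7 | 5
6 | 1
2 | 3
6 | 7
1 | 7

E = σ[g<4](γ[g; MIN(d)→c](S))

Subexpression sizes:
  S → 5
  γ[g; MIN(d)→c](S) → 4
  σ[g<4](γ[g; MIN(d)→c](S)) → 2

|E| = 2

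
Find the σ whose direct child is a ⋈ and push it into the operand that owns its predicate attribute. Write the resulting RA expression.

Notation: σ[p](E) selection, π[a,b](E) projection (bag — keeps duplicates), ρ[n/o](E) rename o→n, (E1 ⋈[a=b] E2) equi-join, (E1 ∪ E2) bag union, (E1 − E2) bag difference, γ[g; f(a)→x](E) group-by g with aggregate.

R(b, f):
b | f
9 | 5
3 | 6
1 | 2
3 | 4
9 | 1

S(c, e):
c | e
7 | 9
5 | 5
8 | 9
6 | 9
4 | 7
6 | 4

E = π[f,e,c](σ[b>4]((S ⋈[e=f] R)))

σ filters on b, owned by the right side.
E' = π[f,e,c]((S ⋈[e=f] σ[b>4](R)))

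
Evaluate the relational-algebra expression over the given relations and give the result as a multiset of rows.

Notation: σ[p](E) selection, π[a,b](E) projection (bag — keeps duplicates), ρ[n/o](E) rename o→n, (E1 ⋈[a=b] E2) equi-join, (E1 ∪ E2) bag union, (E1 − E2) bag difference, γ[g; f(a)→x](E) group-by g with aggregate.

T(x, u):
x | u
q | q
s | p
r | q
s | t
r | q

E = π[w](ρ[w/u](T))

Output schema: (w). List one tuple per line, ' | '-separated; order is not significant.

Stepwise |·|:
  T → 5
  ρ[w/u](T) → 5
  π[w](ρ[w/u](T)) → 5

== RESULT ==
w
p
q
q
q
t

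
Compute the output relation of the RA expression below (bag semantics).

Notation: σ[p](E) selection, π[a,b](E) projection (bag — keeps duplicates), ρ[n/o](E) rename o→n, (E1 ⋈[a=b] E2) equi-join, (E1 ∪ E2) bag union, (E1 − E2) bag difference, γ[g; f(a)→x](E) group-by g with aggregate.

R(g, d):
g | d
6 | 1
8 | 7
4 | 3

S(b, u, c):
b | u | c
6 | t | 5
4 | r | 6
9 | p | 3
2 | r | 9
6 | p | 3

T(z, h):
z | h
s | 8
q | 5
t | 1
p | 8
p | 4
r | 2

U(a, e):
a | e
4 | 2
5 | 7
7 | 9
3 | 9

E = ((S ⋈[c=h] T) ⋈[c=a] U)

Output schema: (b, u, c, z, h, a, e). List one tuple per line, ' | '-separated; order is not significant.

Stepwise |·|:
  S → 5
  T → 6
  (S ⋈[c=h] T) → 1
  U → 4
  ((S ⋈[c=h] T) ⋈[c=a] U) → 1

== RESULT ==
b | u | c | z | h | a | e
6 | t | 5 | q | 5 | 5 | 7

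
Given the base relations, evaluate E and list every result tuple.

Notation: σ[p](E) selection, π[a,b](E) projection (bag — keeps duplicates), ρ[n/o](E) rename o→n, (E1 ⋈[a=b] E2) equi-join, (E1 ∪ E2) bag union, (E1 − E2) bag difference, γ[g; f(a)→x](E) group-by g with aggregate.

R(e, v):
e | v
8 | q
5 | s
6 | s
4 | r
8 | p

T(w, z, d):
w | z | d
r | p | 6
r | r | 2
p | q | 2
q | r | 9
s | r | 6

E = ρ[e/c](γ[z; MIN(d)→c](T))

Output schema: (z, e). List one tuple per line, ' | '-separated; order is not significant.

Per-node cardinality:
  T → 5
  γ[z; MIN(d)→c](T) → 3
  ρ[e/c](γ[z; MIN(d)→c](T)) → 3

== RESULT ==
z | e
p | 6
q | 2
r | 2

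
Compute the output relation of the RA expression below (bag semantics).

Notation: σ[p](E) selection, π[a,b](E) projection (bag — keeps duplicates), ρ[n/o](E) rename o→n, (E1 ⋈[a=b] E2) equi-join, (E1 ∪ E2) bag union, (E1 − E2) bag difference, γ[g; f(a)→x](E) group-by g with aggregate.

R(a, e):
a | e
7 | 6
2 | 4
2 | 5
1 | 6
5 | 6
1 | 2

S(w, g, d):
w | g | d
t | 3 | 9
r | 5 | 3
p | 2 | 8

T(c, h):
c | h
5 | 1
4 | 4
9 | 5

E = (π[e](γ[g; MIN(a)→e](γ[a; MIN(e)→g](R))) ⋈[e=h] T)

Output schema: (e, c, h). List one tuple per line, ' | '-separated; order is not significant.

Stepwise |·|:
  R → 6
  γ[a; MIN(e)→g](R) → 4
  γ[g; MIN(a)→e](γ[a; MIN(e)→g](R)) → 3
  π[e](γ[g; MIN(a)→e](γ[a; MIN(e)→g](R))) → 3
  T → 3
  (π[e](γ[g; MIN(a)→e](γ[a; MIN(e)→g](R))) ⋈[e=h] T) → 2

== RESULT ==
e | c | h
1 | 5 | 1
5 | 9 | 5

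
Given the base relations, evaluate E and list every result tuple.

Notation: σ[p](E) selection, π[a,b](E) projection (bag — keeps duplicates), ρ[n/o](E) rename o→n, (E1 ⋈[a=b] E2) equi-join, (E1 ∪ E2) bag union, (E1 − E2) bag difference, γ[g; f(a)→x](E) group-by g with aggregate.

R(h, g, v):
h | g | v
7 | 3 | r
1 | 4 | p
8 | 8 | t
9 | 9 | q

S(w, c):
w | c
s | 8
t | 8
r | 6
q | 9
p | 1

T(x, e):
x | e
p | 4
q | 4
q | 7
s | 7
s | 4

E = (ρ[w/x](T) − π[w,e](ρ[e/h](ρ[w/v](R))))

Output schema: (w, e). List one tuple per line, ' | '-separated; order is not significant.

Stepwise |·|:
  T → 5
  ρ[w/x](T) → 5
  R → 4
  ρ[w/v](R) → 4
  ρ[e/h](ρ[w/v](R)) → 4
  π[w,e](ρ[e/h](ρ[w/v](R))) → 4
  (ρ[w/x](T) − π[w,e](ρ[e/h](ρ[w/v](R)))) → 5

== RESULT ==
w | e
p | 4
q | 4
q | 7
s | 4
s | 7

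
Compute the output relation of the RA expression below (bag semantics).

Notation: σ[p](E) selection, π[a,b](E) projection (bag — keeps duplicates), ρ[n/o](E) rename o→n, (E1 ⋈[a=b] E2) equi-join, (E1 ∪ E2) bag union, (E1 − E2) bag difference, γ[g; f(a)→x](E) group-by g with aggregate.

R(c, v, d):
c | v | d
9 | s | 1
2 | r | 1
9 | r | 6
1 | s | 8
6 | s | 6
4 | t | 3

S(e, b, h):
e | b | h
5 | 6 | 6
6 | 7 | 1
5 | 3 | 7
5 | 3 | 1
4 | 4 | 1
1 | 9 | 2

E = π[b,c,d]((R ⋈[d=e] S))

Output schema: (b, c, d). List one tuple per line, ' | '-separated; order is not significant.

Row counts bottom-up:
  R → 6
  S → 6
  (R ⋈[d=e] S) → 4
  π[b,c,d]((R ⋈[d=e] S)) → 4

== RESULT ==
b | c | d
7 | 6 | 6
7 | 9 | 6
9 | 2 | 1
9 | 9 | 1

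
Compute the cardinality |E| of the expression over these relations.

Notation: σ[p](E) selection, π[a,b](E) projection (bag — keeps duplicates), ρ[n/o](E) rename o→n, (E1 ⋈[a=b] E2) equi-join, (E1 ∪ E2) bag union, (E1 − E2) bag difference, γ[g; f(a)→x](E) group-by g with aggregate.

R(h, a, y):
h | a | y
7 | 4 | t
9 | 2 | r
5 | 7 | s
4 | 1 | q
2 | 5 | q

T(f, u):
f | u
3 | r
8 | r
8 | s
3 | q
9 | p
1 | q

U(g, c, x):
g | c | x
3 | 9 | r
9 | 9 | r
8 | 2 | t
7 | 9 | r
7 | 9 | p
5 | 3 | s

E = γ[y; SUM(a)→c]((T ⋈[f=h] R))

Per-node cardinality:
  T → 6
  R → 5
  (T ⋈[f=h] R) → 1
  γ[y; SUM(a)→c]((T ⋈[f=h] R)) → 1

|E| = 1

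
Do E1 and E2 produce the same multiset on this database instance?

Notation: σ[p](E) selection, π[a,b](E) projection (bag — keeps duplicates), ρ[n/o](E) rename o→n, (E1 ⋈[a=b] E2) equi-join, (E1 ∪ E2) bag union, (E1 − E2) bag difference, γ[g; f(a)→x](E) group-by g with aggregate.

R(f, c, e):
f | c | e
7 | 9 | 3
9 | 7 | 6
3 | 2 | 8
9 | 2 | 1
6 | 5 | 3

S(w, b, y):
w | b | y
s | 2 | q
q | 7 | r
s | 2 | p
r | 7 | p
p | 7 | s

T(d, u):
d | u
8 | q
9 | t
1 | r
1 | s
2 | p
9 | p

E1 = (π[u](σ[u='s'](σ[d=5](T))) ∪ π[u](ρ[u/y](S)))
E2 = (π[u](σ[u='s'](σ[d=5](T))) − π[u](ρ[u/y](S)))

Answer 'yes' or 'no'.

E1 row counts bottom-up:
  T → 6
  σ[d=5](T) → 0
  σ[u='s'](σ[d=5](T)) → 0
  π[u](σ[u='s'](σ[d=5](T))) → 0
  S → 5
  ρ[u/y](S) → 5
  π[u](ρ[u/y](S)) → 5
  (π[u](σ[u='s'](σ[d=5](T))) ∪ π[u](ρ[u/y](S))) → 5
E2 row counts bottom-up:
  T → 6
  σ[d=5](T) → 0
  σ[u='s'](σ[d=5](T)) → 0
  π[u](σ[u='s'](σ[d=5](T))) → 0
  S → 5
  ρ[u/y](S) → 5
  π[u](ρ[u/y](S)) → 5
  (π[u](σ[u='s'](σ[d=5](T))) − π[u](ρ[u/y](S))) → 0

E1 result:
u
p
p
q
r
s
E2 result:
u
(0 rows)
Witness: ('p',) appears 2× in E1 but 0× in E2.

no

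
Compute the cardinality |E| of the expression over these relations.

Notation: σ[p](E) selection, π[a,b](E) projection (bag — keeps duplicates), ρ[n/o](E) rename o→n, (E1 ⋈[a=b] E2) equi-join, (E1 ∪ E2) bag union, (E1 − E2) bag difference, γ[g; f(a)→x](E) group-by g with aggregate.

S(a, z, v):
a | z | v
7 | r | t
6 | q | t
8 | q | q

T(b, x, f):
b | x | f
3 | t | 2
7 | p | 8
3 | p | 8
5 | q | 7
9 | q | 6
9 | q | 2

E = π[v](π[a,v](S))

Row counts bottom-up:
  S → 3
  π[a,v](S) → 3
  π[v](π[a,v](S)) → 3

|E| = 3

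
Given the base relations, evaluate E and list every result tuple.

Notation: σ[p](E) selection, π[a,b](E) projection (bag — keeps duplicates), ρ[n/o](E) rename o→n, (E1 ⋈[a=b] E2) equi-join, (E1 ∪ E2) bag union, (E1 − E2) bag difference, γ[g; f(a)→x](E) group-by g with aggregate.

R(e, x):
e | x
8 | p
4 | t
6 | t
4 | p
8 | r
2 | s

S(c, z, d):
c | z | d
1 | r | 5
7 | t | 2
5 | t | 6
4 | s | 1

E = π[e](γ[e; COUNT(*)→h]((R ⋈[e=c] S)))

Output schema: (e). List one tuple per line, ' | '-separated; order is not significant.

Subexpression sizes:
  R → 6
  S → 4
  (R ⋈[e=c] S) → 2
  γ[e; COUNT(*)→h]((R ⋈[e=c] S)) → 1
  π[e](γ[e; COUNT(*)→h]((R ⋈[e=c] S))) → 1

== RESULT ==
e
4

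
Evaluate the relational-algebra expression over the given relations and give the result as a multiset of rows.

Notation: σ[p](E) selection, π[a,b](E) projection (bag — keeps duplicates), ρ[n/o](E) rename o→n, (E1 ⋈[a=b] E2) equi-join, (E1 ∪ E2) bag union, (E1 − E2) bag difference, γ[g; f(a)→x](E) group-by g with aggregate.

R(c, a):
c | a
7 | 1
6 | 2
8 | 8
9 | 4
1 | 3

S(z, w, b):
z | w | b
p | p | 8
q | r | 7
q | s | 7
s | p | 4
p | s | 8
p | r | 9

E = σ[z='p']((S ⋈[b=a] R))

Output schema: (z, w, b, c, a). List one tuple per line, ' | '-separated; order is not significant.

Row counts bottom-up:
  S → 6
  R → 5
  (S ⋈[b=a] R) → 3
  σ[z='p']((S ⋈[b=a] R)) → 2

== RESULT ==
z | w | b | c | a
p | p | 8 | 8 | 8
p | s | 8 | 8 | 8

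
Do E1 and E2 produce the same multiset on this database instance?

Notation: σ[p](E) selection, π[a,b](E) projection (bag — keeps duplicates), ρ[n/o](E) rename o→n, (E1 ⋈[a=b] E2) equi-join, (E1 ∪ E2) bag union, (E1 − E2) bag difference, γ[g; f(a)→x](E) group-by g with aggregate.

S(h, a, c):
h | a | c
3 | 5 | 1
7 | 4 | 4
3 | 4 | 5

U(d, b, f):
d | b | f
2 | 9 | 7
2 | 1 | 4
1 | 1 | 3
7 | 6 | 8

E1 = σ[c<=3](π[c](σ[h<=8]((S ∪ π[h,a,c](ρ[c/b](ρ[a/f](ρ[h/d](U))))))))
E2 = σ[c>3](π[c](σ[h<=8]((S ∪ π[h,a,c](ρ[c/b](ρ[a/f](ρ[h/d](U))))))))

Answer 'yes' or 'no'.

E1 stepwise |·|:
  S → 3
  U → 4
  ρ[h/d](U) → 4
  ρ[a/f](ρ[h/d](U)) → 4
  ρ[c/b](ρ[a/f](ρ[h/d](U))) → 4
  π[h,a,c](ρ[c/b](ρ[a/f](ρ[h/d](U)))) → 4
  (S ∪ π[h,a,c](ρ[c/b](ρ[a/f](ρ[h/d](U))))) → 7
  σ[h<=8]((S ∪ π[h,a,c](ρ[c/b](ρ[a/f](ρ[h/d](U)))))) → 7
  π[c](σ[h<=8]((S ∪ π[h,a,c](ρ[c/b](ρ[a/f](ρ[h/d](U))))))) → 7
  σ[c<=3](π[c](σ[h<=8]((S ∪ π[h,a,c](ρ[c/b](ρ[a/f](ρ[h/d](U)))))))) → 3
E2 stepwise |·|:
  S → 3
  U → 4
  ρ[h/d](U) → 4
  ρ[a/f](ρ[h/d](U)) → 4
  ρ[c/b](ρ[a/f](ρ[h/d](U))) → 4
  π[h,a,c](ρ[c/b](ρ[a/f](ρ[h/d](U)))) → 4
  (S ∪ π[h,a,c](ρ[c/b](ρ[a/f](ρ[h/d](U))))) → 7
  σ[h<=8]((S ∪ π[h,a,c](ρ[c/b](ρ[a/f](ρ[h/d](U)))))) → 7
  π[c](σ[h<=8]((S ∪ π[h,a,c](ρ[c/b](ρ[a/f](ρ[h/d](U))))))) → 7
  σ[c>3](π[c](σ[h<=8]((S ∪ π[h,a,c](ρ[c/b](ρ[a/f](ρ[h/d](U)))))))) → 4

E1 result:
c
1
1
1
E2 result:
c
4
5
6
9
Witness: (6,) appears 0× in E1 but 1× in E2.

no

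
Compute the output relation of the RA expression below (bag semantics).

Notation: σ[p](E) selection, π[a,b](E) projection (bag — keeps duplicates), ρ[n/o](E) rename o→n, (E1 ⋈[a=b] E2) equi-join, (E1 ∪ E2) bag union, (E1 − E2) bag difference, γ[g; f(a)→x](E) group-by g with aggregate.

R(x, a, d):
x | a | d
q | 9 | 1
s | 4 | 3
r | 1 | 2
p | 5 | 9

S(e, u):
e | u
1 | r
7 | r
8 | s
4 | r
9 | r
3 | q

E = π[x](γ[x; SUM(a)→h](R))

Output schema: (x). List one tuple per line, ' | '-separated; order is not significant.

Subexpression sizes:
  R → 4
  γ[x; SUM(a)→h](R) → 4
  π[x](γ[x; SUM(a)→h](R)) → 4

== RESULT ==
x
p
q
r
s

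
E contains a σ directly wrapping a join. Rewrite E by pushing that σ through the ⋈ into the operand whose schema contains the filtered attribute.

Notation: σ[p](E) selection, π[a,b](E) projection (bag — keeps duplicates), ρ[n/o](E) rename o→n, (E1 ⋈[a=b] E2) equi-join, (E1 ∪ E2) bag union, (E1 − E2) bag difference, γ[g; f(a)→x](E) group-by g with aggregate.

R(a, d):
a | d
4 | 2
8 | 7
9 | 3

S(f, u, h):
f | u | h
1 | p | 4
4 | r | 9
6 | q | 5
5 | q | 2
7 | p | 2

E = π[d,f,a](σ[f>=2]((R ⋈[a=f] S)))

σ filters on f, owned by the right side.
E' = π[d,f,a]((R ⋈[a=f] σ[f>=2](S)))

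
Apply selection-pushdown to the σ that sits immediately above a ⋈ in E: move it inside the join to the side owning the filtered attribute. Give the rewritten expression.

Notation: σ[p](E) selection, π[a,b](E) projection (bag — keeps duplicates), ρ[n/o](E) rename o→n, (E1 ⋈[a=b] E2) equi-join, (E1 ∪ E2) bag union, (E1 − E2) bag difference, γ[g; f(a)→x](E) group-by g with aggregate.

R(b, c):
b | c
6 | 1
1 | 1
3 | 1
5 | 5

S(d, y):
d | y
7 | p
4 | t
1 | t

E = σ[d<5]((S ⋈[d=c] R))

σ filters on d, owned by the left side.
E' = (σ[d<5](S) ⋈[d=c] R)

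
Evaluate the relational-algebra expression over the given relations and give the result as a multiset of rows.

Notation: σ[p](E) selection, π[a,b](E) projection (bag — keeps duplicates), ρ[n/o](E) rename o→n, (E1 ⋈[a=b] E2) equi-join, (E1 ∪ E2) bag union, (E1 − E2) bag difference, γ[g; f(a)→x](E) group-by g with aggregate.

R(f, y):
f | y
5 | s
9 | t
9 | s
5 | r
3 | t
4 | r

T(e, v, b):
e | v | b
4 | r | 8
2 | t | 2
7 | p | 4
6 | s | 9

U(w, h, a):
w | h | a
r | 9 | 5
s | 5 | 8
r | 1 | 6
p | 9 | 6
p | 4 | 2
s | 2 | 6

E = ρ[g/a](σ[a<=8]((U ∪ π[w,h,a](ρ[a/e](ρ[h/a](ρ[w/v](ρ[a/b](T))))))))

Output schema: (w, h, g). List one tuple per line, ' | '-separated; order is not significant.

Subexpression sizes:
  U → 6
  T → 4
  ρ[a/b](T) → 4
  ρ[w/v](ρ[a/b](T)) → 4
  ρ[h/a](ρ[w/v](ρ[a/b](T))) → 4
  ρ[a/e](ρ[h/a](ρ[w/v](ρ[a/b](T)))) → 4
  π[w,h,a](ρ[a/e](ρ[h/a](ρ[w/v](ρ[a/b](T))))) → 4
  (U ∪ π[w,h,a](ρ[a/e](ρ[h/a](ρ[w/v](ρ[a/b](T)))))) → 10
  σ[a<=8]((U ∪ π[w,h,a](ρ[a/e](ρ[h/a](ρ[w/v](ρ[a/b](T))))))) → 10
  ρ[g/a](σ[a<=8]((U ∪ π[w,h,a](ρ[a/e](ρ[h/a](ρ[w/v](ρ[a/b](T)))))))) → 10

== RESULT ==
w | h | g
p | 4 | 2
p | 4 | 7
p | 9 | 6
r | 1 | 6
r | 8 | 4
r | 9 | 5
s | 2 | 6
s | 5 | 8
s | 9 | 6
t | 2 | 2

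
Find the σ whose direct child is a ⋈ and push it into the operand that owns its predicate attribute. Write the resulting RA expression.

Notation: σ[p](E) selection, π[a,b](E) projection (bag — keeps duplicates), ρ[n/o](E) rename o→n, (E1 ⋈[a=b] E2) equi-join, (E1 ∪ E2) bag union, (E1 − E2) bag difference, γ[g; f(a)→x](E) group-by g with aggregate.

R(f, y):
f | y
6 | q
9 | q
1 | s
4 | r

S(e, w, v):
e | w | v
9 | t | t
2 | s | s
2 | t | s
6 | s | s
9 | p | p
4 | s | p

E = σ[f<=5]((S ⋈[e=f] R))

σ filters on f, owned by the right side.
E' = (S ⋈[e=f] σ[f<=5](R))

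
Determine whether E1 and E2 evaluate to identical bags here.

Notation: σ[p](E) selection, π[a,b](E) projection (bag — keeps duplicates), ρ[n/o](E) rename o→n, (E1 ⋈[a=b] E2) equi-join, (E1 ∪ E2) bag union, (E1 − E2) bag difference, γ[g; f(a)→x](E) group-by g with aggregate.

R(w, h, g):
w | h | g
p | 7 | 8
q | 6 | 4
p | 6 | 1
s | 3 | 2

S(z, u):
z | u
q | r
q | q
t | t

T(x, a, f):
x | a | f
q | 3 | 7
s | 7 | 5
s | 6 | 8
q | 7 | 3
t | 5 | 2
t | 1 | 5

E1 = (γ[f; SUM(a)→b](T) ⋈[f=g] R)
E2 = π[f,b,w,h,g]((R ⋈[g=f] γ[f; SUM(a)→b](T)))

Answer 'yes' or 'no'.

E1 subexpression sizes:
  T → 6
  γ[f; SUM(a)→b](T) → 5
  R → 4
  (γ[f; SUM(a)→b](T) ⋈[f=g] R) → 2
E2 subexpression sizes:
  R → 4
  T → 6
  γ[f; SUM(a)→b](T) → 5
  (R ⋈[g=f] γ[f; SUM(a)→b](T)) → 2
  π[f,b,w,h,g]((R ⋈[g=f] γ[f; SUM(a)→b](T))) → 2

E1 and E2 produce the same multiset:
f | b | w | h | g
2 | 5 | s | 3 | 2
8 | 6 | p | 7 | 8

yes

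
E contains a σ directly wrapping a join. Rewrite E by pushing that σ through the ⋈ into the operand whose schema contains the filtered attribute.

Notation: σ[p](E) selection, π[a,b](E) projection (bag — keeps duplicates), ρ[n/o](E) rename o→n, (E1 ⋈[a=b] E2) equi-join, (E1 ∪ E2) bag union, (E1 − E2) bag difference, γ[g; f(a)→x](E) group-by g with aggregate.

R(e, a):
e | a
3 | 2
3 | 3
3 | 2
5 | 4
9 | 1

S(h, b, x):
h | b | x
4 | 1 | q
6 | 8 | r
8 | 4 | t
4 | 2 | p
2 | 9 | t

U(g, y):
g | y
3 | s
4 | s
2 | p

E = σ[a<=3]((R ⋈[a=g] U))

σ filters on a, owned by the left side.
E' = (σ[a<=3](R) ⋈[a=g] U)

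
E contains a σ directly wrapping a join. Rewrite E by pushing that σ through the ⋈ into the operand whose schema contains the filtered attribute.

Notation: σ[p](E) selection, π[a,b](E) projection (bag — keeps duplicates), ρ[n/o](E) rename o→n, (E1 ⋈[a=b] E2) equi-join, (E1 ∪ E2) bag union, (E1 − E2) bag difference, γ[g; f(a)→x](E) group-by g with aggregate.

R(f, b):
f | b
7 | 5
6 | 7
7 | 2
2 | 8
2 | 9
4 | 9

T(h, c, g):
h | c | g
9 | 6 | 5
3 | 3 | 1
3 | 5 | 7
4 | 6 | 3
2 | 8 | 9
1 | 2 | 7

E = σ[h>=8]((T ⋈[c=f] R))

σ filters on h, owned by the left side.
E' = (σ[h>=8](T) ⋈[c=f] R)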